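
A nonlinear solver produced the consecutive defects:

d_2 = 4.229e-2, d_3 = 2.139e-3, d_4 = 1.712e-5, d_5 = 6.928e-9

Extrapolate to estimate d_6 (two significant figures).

2.2e-14

First estimate the order: p ≈ ln(d_5/d_4) / ln(d_4/d_3) = ln(6.928e-9/1.712e-5)/ln(1.712e-5/2.139e-3) = ln(0.000404673)/ln(0.00800374) ≈ 1.6182.
Then d_6 ≈ d_5·(d_5/d_4)^p = 6.928e-9·(0.000404673)^1.6182 = 6.928e-9·3.23308e-06 ≈ 2.24e-14.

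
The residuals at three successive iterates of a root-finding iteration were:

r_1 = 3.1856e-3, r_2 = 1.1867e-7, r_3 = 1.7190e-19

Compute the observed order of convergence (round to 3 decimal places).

p ≈ ln(r_3/r_2) / ln(r_2/r_1)
  = ln(1.7190e-19/1.1867e-7) / ln(1.1867e-7/3.1856e-3)
  = ln(1.44855e-12) / ln(3.7252e-05)
  = -27.260458 / -10.197805 ≈ 2.673169

2.673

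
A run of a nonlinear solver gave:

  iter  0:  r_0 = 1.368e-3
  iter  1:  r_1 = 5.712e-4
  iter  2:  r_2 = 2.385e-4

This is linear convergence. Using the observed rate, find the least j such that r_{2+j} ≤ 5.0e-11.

Rate ρ ≈ r_2/r_1 = 2.385e-4/5.712e-4 = 0.4175.
After j more steps, r_{2+j} ≈ 2.385e-4·ρ^j; need ρ^j ≤ 5.0e-11/2.385e-4 = 2.09644e-07.
j ≥ ln(2.09644e-07)/ln(0.4175) = -15.3779/-0.87347 = 17.606.
So 18 more iterations are needed.

18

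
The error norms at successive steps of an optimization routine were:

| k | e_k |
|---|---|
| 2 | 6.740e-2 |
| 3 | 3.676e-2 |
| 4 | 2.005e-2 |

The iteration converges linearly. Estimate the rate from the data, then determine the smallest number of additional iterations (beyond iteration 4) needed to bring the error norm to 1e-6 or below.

17

Rate ρ ≈ e_4/e_3 = 2.005e-2/3.676e-2 = 0.5454.
After j more steps, e_{4+j} ≈ 2.005e-2·ρ^j; need ρ^j ≤ 1e-6/2.005e-2 = 4.98753e-05.
j ≥ ln(4.98753e-05)/ln(0.5454) = -9.9060/-0.60624 = 16.340.
So 17 more iterations are needed.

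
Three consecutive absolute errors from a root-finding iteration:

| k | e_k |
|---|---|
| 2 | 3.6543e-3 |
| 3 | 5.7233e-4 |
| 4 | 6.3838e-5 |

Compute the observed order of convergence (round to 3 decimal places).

1.183

p ≈ ln(e_4/e_3) / ln(e_3/e_2)
  = ln(6.3838e-5/5.7233e-4) / ln(5.7233e-4/3.6543e-3)
  = ln(0.111541) / ln(0.156618)
  = -2.193363 / -1.853946 ≈ 1.183078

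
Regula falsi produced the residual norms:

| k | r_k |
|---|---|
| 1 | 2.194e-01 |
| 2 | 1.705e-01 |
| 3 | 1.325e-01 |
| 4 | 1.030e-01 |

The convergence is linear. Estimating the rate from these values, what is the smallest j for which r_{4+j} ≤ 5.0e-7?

49

Rate ρ ≈ r_4/r_3 = 1.030e-01/1.325e-01 = 0.7774.
After j more steps, r_{4+j} ≈ 1.030e-01·ρ^j; need ρ^j ≤ 5.0e-7/1.030e-01 = 4.85437e-06.
j ≥ ln(4.85437e-06)/ln(0.7774) = -12.2356/-0.25180 = 48.593.
So 49 more iterations are needed.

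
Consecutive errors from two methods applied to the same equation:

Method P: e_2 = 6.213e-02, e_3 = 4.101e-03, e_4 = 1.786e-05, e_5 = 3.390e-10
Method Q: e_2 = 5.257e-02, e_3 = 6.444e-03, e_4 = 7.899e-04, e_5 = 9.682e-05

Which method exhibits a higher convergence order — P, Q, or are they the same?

P

Method P: p ≈ ln(3.390e-10/1.786e-05)/ln(1.786e-05/4.101e-03) ≈ 2.00.
Method Q: p ≈ ln(9.682e-05/7.899e-04)/ln(7.899e-04/6.444e-03) ≈ 1.00.
Method P has the higher order (≈2.0 vs ≈1.0).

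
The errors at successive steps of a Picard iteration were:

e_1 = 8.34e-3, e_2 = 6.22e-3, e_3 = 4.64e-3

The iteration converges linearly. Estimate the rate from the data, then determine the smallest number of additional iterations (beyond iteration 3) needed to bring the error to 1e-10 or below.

61

Rate ρ ≈ e_3/e_2 = 4.64e-3/6.22e-3 = 0.7460.
After j more steps, e_{3+j} ≈ 4.64e-3·ρ^j; need ρ^j ≤ 1e-10/4.64e-3 = 2.15517e-08.
j ≥ ln(2.15517e-08)/ln(0.7460) = -17.6528/-0.29303 = 60.242.
So 61 more iterations are needed.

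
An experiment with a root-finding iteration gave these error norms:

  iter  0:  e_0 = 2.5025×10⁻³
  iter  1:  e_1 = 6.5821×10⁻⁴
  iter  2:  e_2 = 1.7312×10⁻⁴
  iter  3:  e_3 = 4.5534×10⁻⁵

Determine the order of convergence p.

Consecutive ratios: e_3/e_2 = 4.5534×10⁻⁵/1.7312×10⁻⁴ = 0.26302, e_2/e_1 = 1.7312×10⁻⁴/6.5821×10⁻⁴ = 0.263016.
p ≈ ln(0.26302)/ln(0.263016) = -1.3355/-1.3355 ≈ 1.00.
So the convergence is linear (order 1).

1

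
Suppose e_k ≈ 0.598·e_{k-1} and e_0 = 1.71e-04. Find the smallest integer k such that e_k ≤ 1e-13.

After k steps, e_k ≈ 1.71e-04·0.598^k.
Need 0.598^k ≤ 1e-13/1.71e-04 = 5.84795e-10.
k ≥ ln(5.84795e-10)/ln(0.598) = -21.2598/-0.51416 = 41.349.
Smallest integer k = 42.

42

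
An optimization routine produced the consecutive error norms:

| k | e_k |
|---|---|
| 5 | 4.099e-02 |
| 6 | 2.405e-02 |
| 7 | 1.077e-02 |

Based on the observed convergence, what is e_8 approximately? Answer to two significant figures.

First estimate the order: p ≈ ln(e_7/e_6) / ln(e_6/e_5) = ln(1.077e-02/2.405e-02)/ln(2.405e-02/4.099e-02) = ln(0.447817)/ln(0.586728) ≈ 1.5067.
Then e_8 ≈ e_7·(e_7/e_6)^p = 1.077e-02·(0.447817)^1.5067 = 1.077e-02·0.298067 ≈ 0.00321.

3.2e-3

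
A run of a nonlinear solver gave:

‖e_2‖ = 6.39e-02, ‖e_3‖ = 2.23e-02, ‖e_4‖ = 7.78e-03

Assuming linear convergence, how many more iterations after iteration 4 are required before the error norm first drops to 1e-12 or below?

22

Rate ρ ≈ ‖e_4‖/‖e_3‖ = 7.78e-03/2.23e-02 = 0.3489.
After j more steps, ‖e_{4+j}‖ ≈ 7.78e-03·ρ^j; need ρ^j ≤ 1e-12/7.78e-03 = 1.28535e-10.
j ≥ ln(1.28535e-10)/ln(0.3489) = -22.7748/-1.05297 = 21.629.
So 22 more iterations are needed.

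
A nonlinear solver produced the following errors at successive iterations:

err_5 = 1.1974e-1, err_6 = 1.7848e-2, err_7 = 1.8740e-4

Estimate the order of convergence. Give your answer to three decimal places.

p ≈ ln(err_7/err_6) / ln(err_6/err_5)
  = ln(1.8740e-4/1.7848e-2) / ln(1.7848e-2/1.1974e-1)
  = ln(0.0104998) / ln(0.149056)
  = -4.556399 / -1.903433 ≈ 2.393780

2.394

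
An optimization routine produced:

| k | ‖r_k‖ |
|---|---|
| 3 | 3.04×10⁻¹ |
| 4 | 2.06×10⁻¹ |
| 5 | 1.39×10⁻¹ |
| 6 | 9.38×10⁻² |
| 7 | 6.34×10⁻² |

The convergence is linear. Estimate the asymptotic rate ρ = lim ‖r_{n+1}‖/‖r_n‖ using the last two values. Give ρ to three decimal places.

0.676

ρ ≈ ‖r_7‖/‖r_6‖ = 6.34×10⁻²/9.38×10⁻² = 0.67591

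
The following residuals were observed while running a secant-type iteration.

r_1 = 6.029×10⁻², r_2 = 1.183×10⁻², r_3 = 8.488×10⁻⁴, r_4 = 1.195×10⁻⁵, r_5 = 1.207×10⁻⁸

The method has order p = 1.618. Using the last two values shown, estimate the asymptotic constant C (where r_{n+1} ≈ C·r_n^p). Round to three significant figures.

C ≈ r_5 / r_4^1.618
  = 1.207×10⁻⁸ / (1.195×10⁻⁵)^1.618
  = 1.207×10⁻⁸ / 1.08438e-08 ≈ 1.1131

1.11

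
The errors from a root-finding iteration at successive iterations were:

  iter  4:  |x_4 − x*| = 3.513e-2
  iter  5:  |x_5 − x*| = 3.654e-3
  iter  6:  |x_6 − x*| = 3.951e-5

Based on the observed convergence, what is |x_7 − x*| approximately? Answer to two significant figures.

4.6e-9

First estimate the order: p ≈ ln(|x_6 − x*|/|x_5 − x*|) / ln(|x_5 − x*|/|x_4 − x*|) = ln(3.951e-5/3.654e-3)/ln(3.654e-3/3.513e-2) = ln(0.0108128)/ln(0.104014) ≈ 2.0002.
Then |x_7 − x*| ≈ |x_6 − x*|·(|x_6 − x*|/|x_5 − x*|)^p = 3.951e-5·(0.0108128)^2.0002 = 3.951e-5·0.000116811 ≈ 4.615e-09.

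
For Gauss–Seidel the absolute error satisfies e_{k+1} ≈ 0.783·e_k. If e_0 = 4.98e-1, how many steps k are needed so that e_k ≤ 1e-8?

After k steps, e_k ≈ 4.98e-1·0.783^k.
Need 0.783^k ≤ 1e-8/4.98e-1 = 2.00803e-08.
k ≥ ln(2.00803e-08)/ln(0.783) = -17.7235/-0.24462 = 72.453.
Smallest integer k = 73.

73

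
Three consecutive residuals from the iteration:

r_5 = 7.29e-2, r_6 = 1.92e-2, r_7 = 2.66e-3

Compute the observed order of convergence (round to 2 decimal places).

1.48

p ≈ ln(r_7/r_6) / ln(r_6/r_5)
  = ln(2.66e-3/1.92e-2) / ln(1.92e-2/7.29e-2)
  = ln(0.138542) / ln(0.263374)
  = -1.97658 / -1.33418 ≈ 1.48149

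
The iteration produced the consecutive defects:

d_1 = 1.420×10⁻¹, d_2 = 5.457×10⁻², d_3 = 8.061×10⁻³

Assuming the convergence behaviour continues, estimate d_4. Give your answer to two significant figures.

1.8e-4

First estimate the order: p ≈ ln(d_3/d_2) / ln(d_2/d_1) = ln(8.061×10⁻³/5.457×10⁻²)/ln(5.457×10⁻²/1.420×10⁻¹) = ln(0.147719)/ln(0.384296) ≈ 1.9997.
Then d_4 ≈ d_3·(d_3/d_2)^p = 8.061×10⁻³·(0.147719)^1.9997 = 8.061×10⁻³·0.0218334 ≈ 0.000176.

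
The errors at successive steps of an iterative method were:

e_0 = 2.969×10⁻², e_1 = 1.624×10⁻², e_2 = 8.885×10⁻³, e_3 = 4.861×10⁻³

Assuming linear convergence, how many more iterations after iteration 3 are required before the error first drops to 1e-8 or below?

Rate ρ ≈ e_3/e_2 = 4.861×10⁻³/8.885×10⁻³ = 0.5471.
After j more steps, e_{3+j} ≈ 4.861×10⁻³·ρ^j; need ρ^j ≤ 1e-8/4.861×10⁻³ = 2.05719e-06.
j ≥ ln(2.05719e-06)/ln(0.5471) = -13.0942/-0.60312 = 21.711.
So 22 more iterations are needed.

22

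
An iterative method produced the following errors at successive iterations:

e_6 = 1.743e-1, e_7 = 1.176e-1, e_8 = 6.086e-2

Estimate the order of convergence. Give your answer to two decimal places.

p ≈ ln(e_8/e_7) / ln(e_7/e_6)
  = ln(6.086e-2/1.176e-1) / ln(1.176e-1/1.743e-1)
  = ln(0.517517) / ln(0.674699)
  = -0.65871 / -0.39349 ≈ 1.67402

1.67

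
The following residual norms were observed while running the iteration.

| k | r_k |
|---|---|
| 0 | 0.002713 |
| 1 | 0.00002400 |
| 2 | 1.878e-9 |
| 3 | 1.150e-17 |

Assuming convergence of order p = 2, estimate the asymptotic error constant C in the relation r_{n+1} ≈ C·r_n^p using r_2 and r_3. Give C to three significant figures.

3.26

C ≈ r_3 / r_2^2
  = 1.150e-17 / (1.878e-9)^2
  = 1.150e-17 / 3.52688e-18 ≈ 3.2607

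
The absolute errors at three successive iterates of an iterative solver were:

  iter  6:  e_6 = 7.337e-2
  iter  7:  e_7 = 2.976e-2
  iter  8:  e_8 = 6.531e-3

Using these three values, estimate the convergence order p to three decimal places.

1.681

p ≈ ln(e_8/e_7) / ln(e_7/e_6)
  = ln(6.531e-3/2.976e-2) / ln(2.976e-2/7.337e-2)
  = ln(0.219456) / ln(0.405615)
  = -1.516604 / -0.902351 ≈ 1.680725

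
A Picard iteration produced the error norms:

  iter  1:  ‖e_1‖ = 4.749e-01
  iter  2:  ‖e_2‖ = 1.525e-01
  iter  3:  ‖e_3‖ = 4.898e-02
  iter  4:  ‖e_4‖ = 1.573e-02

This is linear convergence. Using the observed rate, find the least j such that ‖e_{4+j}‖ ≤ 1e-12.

21

Rate ρ ≈ ‖e_4‖/‖e_3‖ = 1.573e-02/4.898e-02 = 0.3212.
After j more steps, ‖e_{4+j}‖ ≈ 1.573e-02·ρ^j; need ρ^j ≤ 1e-12/1.573e-02 = 6.35728e-11.
j ≥ ln(6.35728e-11)/ln(0.3212) = -23.4788/-1.13569 = 20.674.
So 21 more iterations are needed.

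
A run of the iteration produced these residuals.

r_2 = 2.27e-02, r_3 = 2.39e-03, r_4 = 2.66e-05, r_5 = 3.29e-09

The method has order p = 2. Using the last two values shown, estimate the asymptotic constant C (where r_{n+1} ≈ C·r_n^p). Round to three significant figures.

4.65

C ≈ r_5 / r_4^2
  = 3.29e-09 / (2.66e-05)^2
  = 3.29e-09 / 7.0756e-10 ≈ 4.6498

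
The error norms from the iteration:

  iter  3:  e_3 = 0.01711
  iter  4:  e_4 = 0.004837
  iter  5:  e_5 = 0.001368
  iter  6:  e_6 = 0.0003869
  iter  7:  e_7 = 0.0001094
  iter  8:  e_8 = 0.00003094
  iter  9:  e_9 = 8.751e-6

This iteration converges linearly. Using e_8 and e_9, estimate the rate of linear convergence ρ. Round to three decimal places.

ρ ≈ e_9/e_8 = 8.751e-6/0.00003094 = 0.28284

0.283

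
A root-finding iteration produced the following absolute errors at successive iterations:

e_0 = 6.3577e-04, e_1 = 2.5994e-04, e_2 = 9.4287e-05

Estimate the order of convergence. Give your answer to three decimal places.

1.134

p ≈ ln(e_2/e_1) / ln(e_1/e_0)
  = ln(9.4287e-05/2.5994e-04) / ln(2.5994e-04/6.3577e-04)
  = ln(0.362726) / ln(0.408859)
  = -1.014108 / -0.894385 ≈ 1.133861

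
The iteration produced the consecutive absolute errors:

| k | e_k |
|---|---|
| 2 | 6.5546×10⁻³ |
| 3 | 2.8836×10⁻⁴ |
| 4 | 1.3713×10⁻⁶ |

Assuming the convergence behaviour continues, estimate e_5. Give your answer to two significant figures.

First estimate the order: p ≈ ln(e_4/e_3) / ln(e_3/e_2) = ln(1.3713×10⁻⁶/2.8836×10⁻⁴)/ln(2.8836×10⁻⁴/6.5546×10⁻³) = ln(0.00475551)/ln(0.0439935) ≈ 1.7122.
Then e_5 ≈ e_4·(e_4/e_3)^p = 1.3713×10⁻⁶·(0.00475551)^1.7122 = 1.3713×10⁻⁶·0.000105414 ≈ 1.446e-10.

1.4e-10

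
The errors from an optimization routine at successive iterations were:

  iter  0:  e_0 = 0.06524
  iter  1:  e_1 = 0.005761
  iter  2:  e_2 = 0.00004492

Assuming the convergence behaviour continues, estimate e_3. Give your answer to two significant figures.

2.7e-9

First estimate the order: p ≈ ln(e_2/e_1) / ln(e_1/e_0) = ln(0.00004492/0.005761)/ln(0.005761/0.06524) = ln(0.00779726)/ln(0.0883047) ≈ 2.0000.
Then e_3 ≈ e_2·(e_2/e_1)^p = 0.00004492·(0.00779726)^2.0000 = 0.00004492·6.07973e-05 ≈ 2.731e-09.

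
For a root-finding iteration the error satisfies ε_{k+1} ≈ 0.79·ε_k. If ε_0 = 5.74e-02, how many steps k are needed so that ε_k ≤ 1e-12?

106

After k steps, ε_k ≈ 5.74e-02·0.79^k.
Need 0.79^k ≤ 1e-12/5.74e-02 = 1.74216e-11.
k ≥ ln(1.74216e-11)/ln(0.79) = -24.7733/-0.23572 = 105.096.
Smallest integer k = 106.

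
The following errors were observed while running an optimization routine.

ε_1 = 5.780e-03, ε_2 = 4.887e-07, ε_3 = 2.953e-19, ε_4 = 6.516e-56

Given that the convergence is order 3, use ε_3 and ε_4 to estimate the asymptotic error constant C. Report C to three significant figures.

C ≈ ε_4 / ε_3^3
  = 6.516e-56 / (2.953e-19)^3
  = 6.516e-56 / 2.57508e-56 ≈ 2.5304

2.53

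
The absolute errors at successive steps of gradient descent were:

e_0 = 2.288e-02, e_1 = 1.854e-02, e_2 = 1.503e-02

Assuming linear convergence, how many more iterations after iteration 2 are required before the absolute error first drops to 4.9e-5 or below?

Rate ρ ≈ e_2/e_1 = 1.503e-02/1.854e-02 = 0.8107.
After j more steps, e_{2+j} ≈ 1.503e-02·ρ^j; need ρ^j ≤ 4.9e-5/1.503e-02 = 0.00326015.
j ≥ ln(0.00326015)/ln(0.8107) = -5.7260/-0.20986 = 27.285.
So 28 more iterations are needed.

28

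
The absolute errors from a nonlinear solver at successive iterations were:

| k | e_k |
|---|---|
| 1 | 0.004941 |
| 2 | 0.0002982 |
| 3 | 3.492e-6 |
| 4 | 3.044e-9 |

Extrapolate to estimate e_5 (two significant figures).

4.3e-14

First estimate the order: p ≈ ln(e_4/e_3) / ln(e_3/e_2) = ln(3.044e-9/3.492e-6)/ln(3.492e-6/0.0002982) = ln(0.000871707)/ln(0.0117103) ≈ 1.5841.
Then e_5 ≈ e_4·(e_4/e_3)^p = 3.044e-9·(0.000871707)^1.5841 = 3.044e-9·1.42312e-05 ≈ 4.332e-14.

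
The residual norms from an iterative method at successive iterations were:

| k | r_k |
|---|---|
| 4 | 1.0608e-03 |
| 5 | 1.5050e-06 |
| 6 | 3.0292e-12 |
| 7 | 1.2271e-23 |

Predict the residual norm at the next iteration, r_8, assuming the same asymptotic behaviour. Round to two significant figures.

2.0e-46

First estimate the order: p ≈ ln(r_7/r_6) / ln(r_6/r_5) = ln(1.2271e-23/3.0292e-12)/ln(3.0292e-12/1.5050e-06) = ln(4.0509e-12)/ln(2.01276e-06) ≈ 2.0000.
Then r_8 ≈ r_7·(r_7/r_6)^p = 1.2271e-23·(4.0509e-12)^2.0000 = 1.2271e-23·1.64098e-23 ≈ 2.014e-46.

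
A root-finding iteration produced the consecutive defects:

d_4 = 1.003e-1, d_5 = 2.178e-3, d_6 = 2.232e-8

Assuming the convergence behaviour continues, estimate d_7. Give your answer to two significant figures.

First estimate the order: p ≈ ln(d_6/d_5) / ln(d_5/d_4) = ln(2.232e-8/2.178e-3)/ln(2.178e-3/1.003e-1) = ln(1.02479e-05)/ln(0.0217149) ≈ 2.9998.
Then d_7 ≈ d_6·(d_6/d_5)^p = 2.232e-8·(1.02479e-05)^2.9998 = 2.232e-8·1.0787e-15 ≈ 2.408e-23.

2.4e-23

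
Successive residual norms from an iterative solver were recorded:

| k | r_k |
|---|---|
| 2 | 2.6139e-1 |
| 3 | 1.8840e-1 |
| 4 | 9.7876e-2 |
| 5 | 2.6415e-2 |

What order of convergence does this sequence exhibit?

Consecutive ratios: r_5/r_4 = 2.6415e-2/9.7876e-2 = 0.269882, r_4/r_3 = 9.7876e-2/1.8840e-1 = 0.519512.
p ≈ ln(0.269882)/ln(0.519512) = -1.3098/-0.6549 ≈ 2.00.
So the convergence is quadratic (order 2).

2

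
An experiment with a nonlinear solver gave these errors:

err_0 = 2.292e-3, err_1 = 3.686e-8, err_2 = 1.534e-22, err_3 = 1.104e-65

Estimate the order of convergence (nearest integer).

3

Consecutive ratios: err_3/err_2 = 1.104e-65/1.534e-22 = 7.19687e-44, err_2/err_1 = 1.534e-22/3.686e-8 = 4.16169e-15.
p ≈ ln(7.19687e-44)/ln(4.16169e-15) = -99.3401/-33.1129 ≈ 3.00.
So the convergence is cubic (order 3).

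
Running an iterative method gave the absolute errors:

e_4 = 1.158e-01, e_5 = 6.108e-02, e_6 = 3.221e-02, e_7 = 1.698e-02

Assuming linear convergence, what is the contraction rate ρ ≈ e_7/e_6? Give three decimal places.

0.527

ρ ≈ e_7/e_6 = 1.698e-02/3.221e-02 = 0.52717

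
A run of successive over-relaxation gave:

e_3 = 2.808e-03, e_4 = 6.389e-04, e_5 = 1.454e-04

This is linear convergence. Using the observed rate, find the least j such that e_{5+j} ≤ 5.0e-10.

Rate ρ ≈ e_5/e_4 = 1.454e-04/6.389e-04 = 0.2276.
After j more steps, e_{5+j} ≈ 1.454e-04·ρ^j; need ρ^j ≤ 5.0e-10/1.454e-04 = 3.43879e-06.
j ≥ ln(3.43879e-06)/ln(0.2276) = -12.5804/-1.48017 = 8.499.
So 9 more iterations are needed.

9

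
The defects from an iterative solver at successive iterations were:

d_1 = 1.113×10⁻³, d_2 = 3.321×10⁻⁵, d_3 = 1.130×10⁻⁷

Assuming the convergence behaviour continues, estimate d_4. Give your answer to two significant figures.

1.1e-11

First estimate the order: p ≈ ln(d_3/d_2) / ln(d_2/d_1) = ln(1.130×10⁻⁷/3.321×10⁻⁵)/ln(3.321×10⁻⁵/1.113×10⁻³) = ln(0.00340259)/ln(0.0298383) ≈ 1.6182.
Then d_4 ≈ d_3·(d_3/d_2)^p = 1.130×10⁻⁷·(0.00340259)^1.6182 = 1.130×10⁻⁷·0.000101385 ≈ 1.146e-11.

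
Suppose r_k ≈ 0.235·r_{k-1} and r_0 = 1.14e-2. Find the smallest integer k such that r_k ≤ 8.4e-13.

17

After k steps, r_k ≈ 1.14e-2·0.235^k.
Need 0.235^k ≤ 8.4e-13/1.14e-2 = 7.36842e-11.
k ≥ ln(7.36842e-11)/ln(0.235) = -23.3312/-1.44817 = 16.111.
Smallest integer k = 17.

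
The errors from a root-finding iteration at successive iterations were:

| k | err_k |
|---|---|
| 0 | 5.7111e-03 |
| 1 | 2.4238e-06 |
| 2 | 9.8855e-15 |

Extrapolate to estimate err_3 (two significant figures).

First estimate the order: p ≈ ln(err_2/err_1) / ln(err_1/err_0) = ln(9.8855e-15/2.4238e-06)/ln(2.4238e-06/5.7111e-03) = ln(4.07851e-09)/ln(0.000424402) ≈ 2.4878.
Then err_3 ≈ err_2·(err_2/err_1)^p = 9.8855e-15·(4.07851e-09)^2.4878 = 9.8855e-15·1.34464e-21 ≈ 1.329e-35.

1.3e-35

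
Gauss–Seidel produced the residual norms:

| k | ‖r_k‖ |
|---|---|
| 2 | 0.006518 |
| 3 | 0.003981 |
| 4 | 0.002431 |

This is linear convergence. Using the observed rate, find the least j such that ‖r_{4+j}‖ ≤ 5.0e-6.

Rate ρ ≈ ‖r_4‖/‖r_3‖ = 0.002431/0.003981 = 0.6107.
After j more steps, ‖r_{4+j}‖ ≈ 0.002431·ρ^j; need ρ^j ≤ 5.0e-6/0.002431 = 0.00205677.
j ≥ ln(0.00205677)/ln(0.6107) = -6.1866/-0.49315 = 12.545.
So 13 more iterations are needed.

13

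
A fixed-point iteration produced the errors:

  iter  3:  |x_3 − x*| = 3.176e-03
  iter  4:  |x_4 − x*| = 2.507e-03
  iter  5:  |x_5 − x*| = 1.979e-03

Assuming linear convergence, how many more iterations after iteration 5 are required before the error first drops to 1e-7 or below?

42

Rate ρ ≈ |x_5 − x*|/|x_4 − x*| = 1.979e-03/2.507e-03 = 0.7894.
After j more steps, |x_{5+j} − x*| ≈ 1.979e-03·ρ^j; need ρ^j ≤ 1e-7/1.979e-03 = 5.05306e-05.
j ≥ ln(5.05306e-05)/ln(0.7894) = -9.8929/-0.23648 = 41.834.
So 42 more iterations are needed.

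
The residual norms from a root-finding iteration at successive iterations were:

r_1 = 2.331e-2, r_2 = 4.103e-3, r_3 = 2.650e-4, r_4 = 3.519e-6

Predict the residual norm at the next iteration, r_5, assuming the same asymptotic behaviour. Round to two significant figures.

First estimate the order: p ≈ ln(r_4/r_3) / ln(r_3/r_2) = ln(3.519e-6/2.650e-4)/ln(2.650e-4/4.103e-3) = ln(0.0132792)/ln(0.0645869) ≈ 1.5774.
Then r_5 ≈ r_4·(r_4/r_3)^p = 3.519e-6·(0.0132792)^1.5774 = 3.519e-6·0.00109519 ≈ 3.854e-09.

3.9e-9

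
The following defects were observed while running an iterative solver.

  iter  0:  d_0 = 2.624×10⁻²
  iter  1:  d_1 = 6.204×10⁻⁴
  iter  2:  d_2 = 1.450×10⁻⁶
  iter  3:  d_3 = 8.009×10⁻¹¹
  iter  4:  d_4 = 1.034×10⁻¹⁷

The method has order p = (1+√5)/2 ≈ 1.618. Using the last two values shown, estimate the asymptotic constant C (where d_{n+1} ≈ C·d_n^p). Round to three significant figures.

C ≈ d_4 / d_3^1.618
  = 1.034×10⁻¹⁷ / (8.009×10⁻¹¹)^1.618
  = 1.034×10⁻¹⁷ / 4.61307e-17 ≈ 0.22415

0.224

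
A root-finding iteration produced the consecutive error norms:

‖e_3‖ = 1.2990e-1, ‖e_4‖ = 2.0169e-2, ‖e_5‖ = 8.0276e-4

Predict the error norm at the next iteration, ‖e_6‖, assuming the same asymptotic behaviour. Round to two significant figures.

3.0e-6

First estimate the order: p ≈ ln(‖e_5‖/‖e_4‖) / ln(‖e_4‖/‖e_3‖) = ln(8.0276e-4/2.0169e-2)/ln(2.0169e-2/1.2990e-1) = ln(0.0398017)/ln(0.155266) ≈ 1.7308.
Then ‖e_6‖ ≈ ‖e_5‖·(‖e_5‖/‖e_4‖)^p = 8.0276e-4·(0.0398017)^1.7308 = 8.0276e-4·0.0037732 ≈ 3.029e-06.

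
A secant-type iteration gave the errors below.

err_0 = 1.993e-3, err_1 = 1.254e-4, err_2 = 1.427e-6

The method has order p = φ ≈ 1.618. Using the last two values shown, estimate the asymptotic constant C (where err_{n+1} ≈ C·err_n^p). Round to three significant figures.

C ≈ err_2 / err_1^1.618
  = 1.427e-6 / (1.254e-4)^1.618
  = 1.427e-6 / 4.86458e-07 ≈ 2.9334

2.93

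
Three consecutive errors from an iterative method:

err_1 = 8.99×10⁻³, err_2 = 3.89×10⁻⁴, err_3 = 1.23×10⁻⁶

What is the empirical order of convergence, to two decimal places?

p ≈ ln(err_3/err_2) / ln(err_2/err_1)
  = ln(1.23×10⁻⁶/3.89×10⁻⁴) / ln(3.89×10⁻⁴/8.99×10⁻³)
  = ln(0.00316195) / ln(0.0432703)
  = -5.75657 / -3.14029 ≈ 1.83313

1.83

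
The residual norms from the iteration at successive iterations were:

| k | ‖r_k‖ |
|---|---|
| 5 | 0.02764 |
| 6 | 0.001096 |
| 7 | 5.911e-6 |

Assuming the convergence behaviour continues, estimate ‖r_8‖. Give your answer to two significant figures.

1.3e-9

First estimate the order: p ≈ ln(‖r_7‖/‖r_6‖) / ln(‖r_6‖/‖r_5‖) = ln(5.911e-6/0.001096)/ln(0.001096/0.02764) = ln(0.00539325)/ln(0.0396527) ≈ 1.6181.
Then ‖r_8‖ ≈ ‖r_7‖·(‖r_7‖/‖r_6‖)^p = 5.911e-6·(0.00539325)^1.6181 = 5.911e-6·0.000213751 ≈ 1.263e-09.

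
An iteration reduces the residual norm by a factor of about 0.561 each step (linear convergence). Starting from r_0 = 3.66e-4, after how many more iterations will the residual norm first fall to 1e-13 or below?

After k steps, r_k ≈ 3.66e-4·0.561^k.
Need 0.561^k ≤ 1e-13/3.66e-4 = 2.73224e-10.
k ≥ ln(2.73224e-10)/ln(0.561) = -22.0207/-0.57803 = 38.096.
Smallest integer k = 39.

39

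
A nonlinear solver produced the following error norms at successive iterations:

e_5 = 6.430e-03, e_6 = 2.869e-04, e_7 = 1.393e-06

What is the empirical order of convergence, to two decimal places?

p ≈ ln(e_7/e_6) / ln(e_6/e_5)
  = ln(1.393e-06/2.869e-04) / ln(2.869e-04/6.430e-03)
  = ln(0.00485535) / ln(0.044619)
  = -5.32767 / -3.10960 ≈ 1.71330

1.71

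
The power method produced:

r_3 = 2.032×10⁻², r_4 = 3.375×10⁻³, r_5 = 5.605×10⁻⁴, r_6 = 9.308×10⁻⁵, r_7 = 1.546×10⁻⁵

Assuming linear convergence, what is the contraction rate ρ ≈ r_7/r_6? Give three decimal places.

ρ ≈ r_7/r_6 = 1.546×10⁻⁵/9.308×10⁻⁵ = 0.16609

0.166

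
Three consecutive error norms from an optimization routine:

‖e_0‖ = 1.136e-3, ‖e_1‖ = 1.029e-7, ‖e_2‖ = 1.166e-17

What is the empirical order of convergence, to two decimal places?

p ≈ ln(‖e_2‖/‖e_1‖) / ln(‖e_1‖/‖e_0‖)
  = ln(1.166e-17/1.029e-7) / ln(1.029e-7/1.136e-3)
  = ln(1.13314e-10) / ln(9.0581e-05)
  = -22.90086 / -9.30927 ≈ 2.46001

2.46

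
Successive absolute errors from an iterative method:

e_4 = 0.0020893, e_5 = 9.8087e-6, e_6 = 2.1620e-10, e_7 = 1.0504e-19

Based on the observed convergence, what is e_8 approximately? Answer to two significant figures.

2.5e-38

First estimate the order: p ≈ ln(e_7/e_6) / ln(e_6/e_5) = ln(1.0504e-19/2.1620e-10)/ln(2.1620e-10/9.8087e-6) = ln(4.85846e-10)/ln(2.20417e-05) ≈ 2.0000.
Then e_8 ≈ e_7·(e_7/e_6)^p = 1.0504e-19·(4.85846e-10)^2.0000 = 1.0504e-19·2.36046e-19 ≈ 2.479e-38.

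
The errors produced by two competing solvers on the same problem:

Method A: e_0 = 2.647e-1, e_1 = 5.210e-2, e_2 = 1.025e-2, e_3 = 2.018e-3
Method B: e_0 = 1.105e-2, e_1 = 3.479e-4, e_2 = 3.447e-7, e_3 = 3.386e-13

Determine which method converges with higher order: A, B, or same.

Method A: p ≈ ln(2.018e-3/1.025e-2)/ln(1.025e-2/5.210e-2) ≈ 1.00.
Method B: p ≈ ln(3.386e-13/3.447e-7)/ln(3.447e-7/3.479e-4) ≈ 2.00.
Method B has the higher order (≈2.0 vs ≈1.0).

B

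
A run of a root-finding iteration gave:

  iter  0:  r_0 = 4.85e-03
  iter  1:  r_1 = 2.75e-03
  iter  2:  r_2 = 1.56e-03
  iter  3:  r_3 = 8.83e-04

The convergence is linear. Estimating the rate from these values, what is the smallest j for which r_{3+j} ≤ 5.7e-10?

26

Rate ρ ≈ r_3/r_2 = 8.83e-04/1.56e-03 = 0.5660.
After j more steps, r_{3+j} ≈ 8.83e-04·ρ^j; need ρ^j ≤ 5.7e-10/8.83e-04 = 6.45527e-07.
j ≥ ln(6.45527e-07)/ln(0.5660) = -14.2532/-0.56916 = 25.043.
So 26 more iterations are needed.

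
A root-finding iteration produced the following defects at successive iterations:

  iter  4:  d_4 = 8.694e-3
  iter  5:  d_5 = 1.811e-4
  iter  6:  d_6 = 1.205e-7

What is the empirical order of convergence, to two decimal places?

p ≈ ln(d_6/d_5) / ln(d_5/d_4)
  = ln(1.205e-7/1.811e-4) / ln(1.811e-4/8.694e-3)
  = ln(0.000665378) / ln(0.0208305)
  = -7.31516 / -3.87134 ≈ 1.88957

1.89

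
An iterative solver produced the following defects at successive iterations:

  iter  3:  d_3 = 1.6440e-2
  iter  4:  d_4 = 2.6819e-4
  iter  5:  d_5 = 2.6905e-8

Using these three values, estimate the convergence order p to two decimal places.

p ≈ ln(d_5/d_4) / ln(d_4/d_3)
  = ln(2.6905e-8/2.6819e-4) / ln(2.6819e-4/1.6440e-2)
  = ln(0.000100321) / ln(0.0163133)
  = -9.20714 / -4.11577 ≈ 2.23704

2.24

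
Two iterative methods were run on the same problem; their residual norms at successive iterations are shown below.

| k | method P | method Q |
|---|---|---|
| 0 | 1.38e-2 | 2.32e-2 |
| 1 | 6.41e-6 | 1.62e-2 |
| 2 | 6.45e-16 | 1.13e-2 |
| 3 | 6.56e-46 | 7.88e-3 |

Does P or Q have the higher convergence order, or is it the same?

P

Method P: p ≈ ln(6.56e-46/6.45e-16)/ln(6.45e-16/6.41e-6) ≈ 3.00.
Method Q: p ≈ ln(7.88e-3/1.13e-2)/ln(1.13e-2/1.62e-2) ≈ 1.00.
Method P has the higher order (≈3.0 vs ≈1.0).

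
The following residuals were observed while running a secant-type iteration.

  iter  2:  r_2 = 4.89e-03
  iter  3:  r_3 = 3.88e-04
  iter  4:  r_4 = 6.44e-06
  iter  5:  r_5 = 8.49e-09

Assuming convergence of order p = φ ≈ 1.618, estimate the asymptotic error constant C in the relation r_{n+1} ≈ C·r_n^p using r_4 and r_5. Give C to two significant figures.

C ≈ r_5 / r_4^1.618
  = 8.49e-09 / (6.44e-06)^1.618
  = 8.49e-09 / 3.9882e-09 ≈ 2.1288

2.1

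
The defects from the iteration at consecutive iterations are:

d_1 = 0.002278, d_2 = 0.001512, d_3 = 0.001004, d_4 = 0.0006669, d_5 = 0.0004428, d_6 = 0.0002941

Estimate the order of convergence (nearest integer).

1

Consecutive ratios: d_6/d_5 = 0.0002941/0.0004428 = 0.664182, d_5/d_4 = 0.0004428/0.0006669 = 0.663968.
p ≈ ln(0.664182)/ln(0.663968) = -0.4092/-0.4095 ≈ 1.00.
So the convergence is linear (order 1).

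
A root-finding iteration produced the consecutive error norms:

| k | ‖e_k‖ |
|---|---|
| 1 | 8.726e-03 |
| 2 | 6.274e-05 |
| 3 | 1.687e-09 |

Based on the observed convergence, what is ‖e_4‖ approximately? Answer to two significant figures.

First estimate the order: p ≈ ln(‖e_3‖/‖e_2‖) / ln(‖e_2‖/‖e_1‖) = ln(1.687e-09/6.274e-05)/ln(6.274e-05/8.726e-03) = ln(2.68887e-05)/ln(0.00719001) ≈ 2.1325.
Then ‖e_4‖ ≈ ‖e_3‖·(‖e_3‖/‖e_2‖)^p = 1.687e-09·(2.68887e-05)^2.1325 = 1.687e-09·1.79291e-10 ≈ 3.025e-19.

3.0e-19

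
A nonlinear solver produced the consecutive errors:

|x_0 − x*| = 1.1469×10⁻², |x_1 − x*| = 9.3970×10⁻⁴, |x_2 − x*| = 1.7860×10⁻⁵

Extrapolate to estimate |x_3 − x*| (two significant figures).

First estimate the order: p ≈ ln(|x_2 − x*|/|x_1 − x*|) / ln(|x_1 − x*|/|x_0 − x*|) = ln(1.7860×10⁻⁵/9.3970×10⁻⁴)/ln(9.3970×10⁻⁴/1.1469×10⁻²) = ln(0.0190061)/ln(0.0819339) ≈ 1.5840.
Then |x_3 − x*| ≈ |x_2 − x*|·(|x_2 − x*|/|x_1 − x*|)^p = 1.7860×10⁻⁵·(0.0190061)^1.5840 = 1.7860×10⁻⁵·0.00187831 ≈ 3.355e-08.

3.4e-8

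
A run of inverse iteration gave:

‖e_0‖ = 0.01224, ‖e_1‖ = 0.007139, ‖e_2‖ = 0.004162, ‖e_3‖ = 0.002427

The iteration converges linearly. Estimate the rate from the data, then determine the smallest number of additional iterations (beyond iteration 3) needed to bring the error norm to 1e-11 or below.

36

Rate ρ ≈ ‖e_3‖/‖e_2‖ = 0.002427/0.004162 = 0.5831.
After j more steps, ‖e_{3+j}‖ ≈ 0.002427·ρ^j; need ρ^j ≤ 1e-11/0.002427 = 4.12031e-09.
j ≥ ln(4.12031e-09)/ln(0.5831) = -19.3073/-0.53940 = 35.794.
So 36 more iterations are needed.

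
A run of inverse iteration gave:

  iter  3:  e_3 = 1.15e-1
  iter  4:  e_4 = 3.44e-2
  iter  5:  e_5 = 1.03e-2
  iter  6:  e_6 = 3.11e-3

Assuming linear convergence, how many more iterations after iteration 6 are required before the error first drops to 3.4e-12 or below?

Rate ρ ≈ e_6/e_5 = 3.11e-3/1.03e-2 = 0.3019.
After j more steps, e_{6+j} ≈ 3.11e-3·ρ^j; need ρ^j ≤ 3.4e-12/3.11e-3 = 1.09325e-09.
j ≥ ln(1.09325e-09)/ln(0.3019) = -20.6341/-1.19766 = 17.229.
So 18 more iterations are needed.

18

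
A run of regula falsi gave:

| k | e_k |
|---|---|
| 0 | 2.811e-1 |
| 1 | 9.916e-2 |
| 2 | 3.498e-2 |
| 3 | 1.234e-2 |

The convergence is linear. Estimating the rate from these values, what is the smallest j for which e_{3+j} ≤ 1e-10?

Rate ρ ≈ e_3/e_2 = 1.234e-2/3.498e-2 = 0.3528.
After j more steps, e_{3+j} ≈ 1.234e-2·ρ^j; need ρ^j ≤ 1e-10/1.234e-2 = 8.10373e-09.
j ≥ ln(8.10373e-09)/ln(0.3528) = -18.6309/-1.04185 = 17.883.
So 18 more iterations are needed.

18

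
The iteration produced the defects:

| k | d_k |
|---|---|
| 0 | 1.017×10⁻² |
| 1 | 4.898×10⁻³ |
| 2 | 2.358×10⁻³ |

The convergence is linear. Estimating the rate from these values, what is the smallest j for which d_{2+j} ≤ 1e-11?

27

Rate ρ ≈ d_2/d_1 = 2.358×10⁻³/4.898×10⁻³ = 0.4814.
After j more steps, d_{2+j} ≈ 2.358×10⁻³·ρ^j; need ρ^j ≤ 1e-11/2.358×10⁻³ = 4.24088e-09.
j ≥ ln(4.24088e-09)/ln(0.4814) = -19.2785/-0.73106 = 26.371.
So 27 more iterations are needed.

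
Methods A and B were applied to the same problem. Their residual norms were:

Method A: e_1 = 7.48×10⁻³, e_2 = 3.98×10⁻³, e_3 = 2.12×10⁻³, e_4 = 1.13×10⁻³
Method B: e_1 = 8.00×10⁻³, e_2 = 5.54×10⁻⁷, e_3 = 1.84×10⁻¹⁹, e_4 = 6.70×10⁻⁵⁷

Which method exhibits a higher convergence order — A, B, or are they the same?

B

Method A: p ≈ ln(1.13×10⁻³/2.12×10⁻³)/ln(2.12×10⁻³/3.98×10⁻³) ≈ 1.00.
Method B: p ≈ ln(6.70×10⁻⁵⁷/1.84×10⁻¹⁹)/ln(1.84×10⁻¹⁹/5.54×10⁻⁷) ≈ 3.00.
Method B has the higher order (≈3.0 vs ≈1.0).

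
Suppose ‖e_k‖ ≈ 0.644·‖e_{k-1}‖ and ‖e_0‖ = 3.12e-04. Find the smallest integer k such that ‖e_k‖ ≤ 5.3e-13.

46

After k steps, ‖e_k‖ ≈ 3.12e-04·0.644^k.
Need 0.644^k ≤ 5.3e-13/3.12e-04 = 1.69872e-09.
k ≥ ln(1.69872e-09)/ln(0.644) = -20.1934/-0.44006 = 45.888.
Smallest integer k = 46.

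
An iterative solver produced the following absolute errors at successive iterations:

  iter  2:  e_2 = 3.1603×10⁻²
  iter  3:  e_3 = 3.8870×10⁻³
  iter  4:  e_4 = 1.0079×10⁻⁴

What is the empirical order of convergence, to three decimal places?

1.743

p ≈ ln(e_4/e_3) / ln(e_3/e_2)
  = ln(1.0079×10⁻⁴/3.8870×10⁻³) / ln(3.8870×10⁻³/3.1603×10⁻²)
  = ln(0.02593) / ln(0.122995)
  = -3.652355 / -2.095612 ≈ 1.742858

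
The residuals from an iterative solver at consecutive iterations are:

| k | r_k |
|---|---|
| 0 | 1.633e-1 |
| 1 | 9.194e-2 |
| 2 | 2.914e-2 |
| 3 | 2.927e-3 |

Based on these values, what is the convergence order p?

Consecutive ratios: r_3/r_2 = 2.927e-3/2.914e-2 = 0.100446, r_2/r_1 = 2.914e-2/9.194e-2 = 0.316946.
p ≈ ln(0.100446)/ln(0.316946) = -2.2981/-1.1490 ≈ 2.00.
So the convergence is quadratic (order 2).

2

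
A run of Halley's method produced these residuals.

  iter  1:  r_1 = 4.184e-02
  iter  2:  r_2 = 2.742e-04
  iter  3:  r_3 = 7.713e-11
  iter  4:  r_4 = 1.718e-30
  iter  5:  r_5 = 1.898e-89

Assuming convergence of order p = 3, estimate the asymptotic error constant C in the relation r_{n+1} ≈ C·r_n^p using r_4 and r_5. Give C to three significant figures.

C ≈ r_5 / r_4^3
  = 1.898e-89 / (1.718e-30)^3
  = 1.898e-89 / 5.07072e-90 ≈ 3.7431

3.74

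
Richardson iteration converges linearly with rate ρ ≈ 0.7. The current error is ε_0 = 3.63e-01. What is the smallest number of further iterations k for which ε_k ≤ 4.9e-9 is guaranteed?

After k steps, ε_k ≈ 3.63e-01·0.7^k.
Need 0.7^k ≤ 4.9e-9/3.63e-01 = 1.34986e-08.
k ≥ ln(1.34986e-08)/ln(0.7) = -18.1207/-0.35667 = 50.805.
Smallest integer k = 51.

51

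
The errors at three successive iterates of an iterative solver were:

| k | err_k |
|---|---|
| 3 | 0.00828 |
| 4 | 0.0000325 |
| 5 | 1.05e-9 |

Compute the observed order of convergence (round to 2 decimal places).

1.87

p ≈ ln(err_5/err_4) / ln(err_4/err_3)
  = ln(1.05e-9/0.0000325) / ln(0.0000325/0.00828)
  = ln(3.23077e-05) / ln(0.00392512)
  = -10.34020 / -5.54036 ≈ 1.86634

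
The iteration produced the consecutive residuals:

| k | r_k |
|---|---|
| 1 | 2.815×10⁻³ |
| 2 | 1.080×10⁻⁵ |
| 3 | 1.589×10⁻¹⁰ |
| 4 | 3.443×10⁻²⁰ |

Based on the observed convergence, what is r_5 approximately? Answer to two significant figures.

First estimate the order: p ≈ ln(r_4/r_3) / ln(r_3/r_2) = ln(3.443×10⁻²⁰/1.589×10⁻¹⁰)/ln(1.589×10⁻¹⁰/1.080×10⁻⁵) = ln(2.16677e-10)/ln(1.4713e-05) ≈ 1.9999.
Then r_5 ≈ r_4·(r_4/r_3)^p = 3.443×10⁻²⁰·(2.16677e-10)^1.9999 = 3.443×10⁻²⁰·4.70535e-20 ≈ 1.62e-39.

1.6e-39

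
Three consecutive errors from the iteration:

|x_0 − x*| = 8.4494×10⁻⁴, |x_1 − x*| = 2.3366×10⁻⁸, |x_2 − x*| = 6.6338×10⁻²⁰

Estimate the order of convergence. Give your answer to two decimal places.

p ≈ ln(|x_2 − x*|/|x_1 − x*|) / ln(|x_1 − x*|/|x_0 − x*|)
  = ln(6.6338×10⁻²⁰/2.3366×10⁻⁸) / ln(2.3366×10⁻⁸/8.4494×10⁻⁴)
  = ln(2.83908e-12) / ln(2.7654e-05)
  = -26.58754 / -10.49574 ≈ 2.53317

2.53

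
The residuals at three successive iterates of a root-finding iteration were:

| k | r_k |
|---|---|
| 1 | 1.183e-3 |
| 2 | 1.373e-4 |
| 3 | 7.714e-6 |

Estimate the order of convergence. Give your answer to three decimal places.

1.337

p ≈ ln(r_3/r_2) / ln(r_2/r_1)
  = ln(7.714e-6/1.373e-4) / ln(1.373e-4/1.183e-3)
  = ln(0.0561835) / ln(0.116061)
  = -2.879132 / -2.153639 ≈ 1.336868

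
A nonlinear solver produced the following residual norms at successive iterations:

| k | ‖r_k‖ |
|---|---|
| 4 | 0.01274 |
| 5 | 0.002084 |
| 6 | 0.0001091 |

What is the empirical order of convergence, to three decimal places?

1.629

p ≈ ln(‖r_6‖/‖r_5‖) / ln(‖r_5‖/‖r_4‖)
  = ln(0.0001091/0.002084) / ln(0.002084/0.01274)
  = ln(0.0523512) / ln(0.163579)
  = -2.949780 / -1.810459 ≈ 1.629300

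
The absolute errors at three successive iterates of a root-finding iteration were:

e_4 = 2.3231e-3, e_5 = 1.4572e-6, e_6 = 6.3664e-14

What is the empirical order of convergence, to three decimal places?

p ≈ ln(e_6/e_5) / ln(e_5/e_4)
  = ln(6.3664e-14/1.4572e-6) / ln(1.4572e-6/2.3231e-3)
  = ln(4.36893e-08) / ln(0.000627265)
  = -16.946163 / -7.374141 ≈ 2.298052

2.298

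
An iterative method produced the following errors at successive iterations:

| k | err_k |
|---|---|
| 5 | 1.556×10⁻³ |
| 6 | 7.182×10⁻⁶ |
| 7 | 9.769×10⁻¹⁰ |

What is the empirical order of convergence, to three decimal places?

p ≈ ln(err_7/err_6) / ln(err_6/err_5)
  = ln(9.769×10⁻¹⁰/7.182×10⁻⁶) / ln(7.182×10⁻⁶/1.556×10⁻³)
  = ln(0.000136021) / ln(0.00461568)
  = -8.902701 / -5.378296 ≈ 1.655301

1.655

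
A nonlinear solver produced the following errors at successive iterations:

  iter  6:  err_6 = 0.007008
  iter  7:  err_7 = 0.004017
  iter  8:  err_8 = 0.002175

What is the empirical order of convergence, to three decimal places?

p ≈ ln(err_8/err_7) / ln(err_7/err_6)
  = ln(0.002175/0.004017) / ln(0.004017/0.007008)
  = ln(0.541449) / ln(0.573202)
  = -0.613506 / -0.556517 ≈ 1.102403

1.102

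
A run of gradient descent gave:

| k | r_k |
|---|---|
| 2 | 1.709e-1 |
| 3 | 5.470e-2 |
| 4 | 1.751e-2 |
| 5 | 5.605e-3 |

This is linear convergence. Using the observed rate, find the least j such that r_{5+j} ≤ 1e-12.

20

Rate ρ ≈ r_5/r_4 = 5.605e-3/1.751e-2 = 0.3201.
After j more steps, r_{5+j} ≈ 5.605e-3·ρ^j; need ρ^j ≤ 1e-12/5.605e-3 = 1.78412e-10.
j ≥ ln(1.78412e-10)/ln(0.3201) = -22.4469/-1.13912 = 19.705.
So 20 more iterations are needed.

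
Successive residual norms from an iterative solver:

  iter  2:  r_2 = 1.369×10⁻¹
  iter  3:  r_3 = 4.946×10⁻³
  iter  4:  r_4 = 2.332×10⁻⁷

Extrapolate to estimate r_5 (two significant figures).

2.4e-20

First estimate the order: p ≈ ln(r_4/r_3) / ln(r_3/r_2) = ln(2.332×10⁻⁷/4.946×10⁻³)/ln(4.946×10⁻³/1.369×10⁻¹) = ln(4.71492e-05)/ln(0.0361286) ≈ 3.0001.
Then r_5 ≈ r_4·(r_4/r_3)^p = 2.332×10⁻⁷·(4.71492e-05)^3.0001 = 2.332×10⁻⁷·1.04711e-13 ≈ 2.442e-20.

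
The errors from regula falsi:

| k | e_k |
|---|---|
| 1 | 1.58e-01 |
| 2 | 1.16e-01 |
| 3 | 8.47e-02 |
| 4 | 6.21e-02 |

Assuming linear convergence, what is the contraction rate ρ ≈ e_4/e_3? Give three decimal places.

ρ ≈ e_4/e_3 = 6.21e-02/8.47e-02 = 0.73318

0.733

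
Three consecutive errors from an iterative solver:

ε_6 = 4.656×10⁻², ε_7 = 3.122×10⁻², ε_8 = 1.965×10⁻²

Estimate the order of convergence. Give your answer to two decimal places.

1.16

p ≈ ln(ε_8/ε_7) / ln(ε_7/ε_6)
  = ln(1.965×10⁻²/3.122×10⁻²) / ln(3.122×10⁻²/4.656×10⁻²)
  = ln(0.629404) / ln(0.670533)
  = -0.46298 / -0.39968 ≈ 1.15838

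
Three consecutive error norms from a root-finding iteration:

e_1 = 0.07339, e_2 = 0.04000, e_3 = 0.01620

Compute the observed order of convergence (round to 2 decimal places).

p ≈ ln(e_3/e_2) / ln(e_2/e_1)
  = ln(0.01620/0.04000) / ln(0.04000/0.07339)
  = ln(0.405) / ln(0.545033)
  = -0.90387 / -0.60691 ≈ 1.48930

1.49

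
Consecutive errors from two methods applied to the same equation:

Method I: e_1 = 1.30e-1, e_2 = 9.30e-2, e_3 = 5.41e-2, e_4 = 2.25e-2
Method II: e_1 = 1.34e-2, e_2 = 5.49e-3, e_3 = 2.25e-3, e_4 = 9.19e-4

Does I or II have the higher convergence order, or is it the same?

Method I: p ≈ ln(2.25e-2/5.41e-2)/ln(5.41e-2/9.30e-2) ≈ 1.62.
Method II: p ≈ ln(9.19e-4/2.25e-3)/ln(2.25e-3/5.49e-3) ≈ 1.00.
Method I has the higher order (≈1.6 vs ≈1.0).

I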